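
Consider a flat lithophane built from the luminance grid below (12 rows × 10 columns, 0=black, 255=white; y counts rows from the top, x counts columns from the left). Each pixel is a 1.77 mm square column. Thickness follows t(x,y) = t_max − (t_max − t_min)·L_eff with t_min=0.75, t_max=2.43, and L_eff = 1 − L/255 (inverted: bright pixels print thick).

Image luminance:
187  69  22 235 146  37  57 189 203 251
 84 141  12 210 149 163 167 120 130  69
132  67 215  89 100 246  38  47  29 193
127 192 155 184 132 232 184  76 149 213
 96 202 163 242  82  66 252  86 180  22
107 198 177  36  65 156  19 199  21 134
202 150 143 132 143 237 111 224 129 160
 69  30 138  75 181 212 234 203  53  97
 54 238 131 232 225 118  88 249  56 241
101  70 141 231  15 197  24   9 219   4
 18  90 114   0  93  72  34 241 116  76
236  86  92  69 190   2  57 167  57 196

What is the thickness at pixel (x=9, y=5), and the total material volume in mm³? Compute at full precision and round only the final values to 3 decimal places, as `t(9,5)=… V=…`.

span = t_max - t_min = 2.43 - 0.75 = 1.680
L(9,5) = 134, L_eff = 1 - 134/255 = 0.474510 (inverted)
t(9,5) = 2.43 - 1.680·0.474510 = 1.633
Σt over all 12·10 pixels = 408474/2125 ≈ 192.2230588
V = pitch²·Σt = 1.77²·408474/2125 = 602.216

t(9,5)=1.633 V=602.216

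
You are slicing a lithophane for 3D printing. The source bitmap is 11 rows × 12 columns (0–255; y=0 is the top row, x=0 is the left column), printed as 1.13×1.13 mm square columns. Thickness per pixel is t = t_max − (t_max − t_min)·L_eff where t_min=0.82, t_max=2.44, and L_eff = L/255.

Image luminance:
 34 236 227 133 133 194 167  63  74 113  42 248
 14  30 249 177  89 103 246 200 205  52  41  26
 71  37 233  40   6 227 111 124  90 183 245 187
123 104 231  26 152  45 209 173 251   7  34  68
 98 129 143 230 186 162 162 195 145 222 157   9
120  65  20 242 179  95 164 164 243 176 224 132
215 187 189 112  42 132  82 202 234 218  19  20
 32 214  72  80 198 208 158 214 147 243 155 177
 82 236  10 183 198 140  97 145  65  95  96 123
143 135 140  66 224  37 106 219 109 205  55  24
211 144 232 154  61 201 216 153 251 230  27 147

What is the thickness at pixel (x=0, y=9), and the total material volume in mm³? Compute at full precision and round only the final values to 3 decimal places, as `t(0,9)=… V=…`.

t(0,9)=1.532 V=263.259

span = t_max - t_min = 2.44 - 0.82 = 1.620
L(0,9) = 143, L_eff = 143/255 = 0.560784
t(0,9) = 2.44 - 1.620·0.560784 = 1.532
Σt over all 11·12 pixels = 35049/170 ≈ 206.1705882
V = pitch²·Σt = 1.13²·35049/170 = 263.259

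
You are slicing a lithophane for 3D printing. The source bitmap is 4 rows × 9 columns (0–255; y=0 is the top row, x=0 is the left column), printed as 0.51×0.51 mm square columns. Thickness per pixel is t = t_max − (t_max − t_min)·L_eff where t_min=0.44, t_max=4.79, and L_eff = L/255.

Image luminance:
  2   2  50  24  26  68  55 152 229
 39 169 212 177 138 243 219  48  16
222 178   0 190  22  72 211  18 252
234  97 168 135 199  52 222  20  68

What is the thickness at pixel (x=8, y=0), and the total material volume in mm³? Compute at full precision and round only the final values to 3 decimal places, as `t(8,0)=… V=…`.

span = t_max - t_min = 4.79 - 0.44 = 4.350
L(8,0) = 229, L_eff = 229/255 = 0.898039
t(8,0) = 4.79 - 4.350·0.898039 = 0.884
Σt over all 4·9 pixels = 170507/1700 ≈ 100.2982353
V = pitch²·Σt = 0.51²·170507/1700 = 26.088

t(8,0)=0.884 V=26.088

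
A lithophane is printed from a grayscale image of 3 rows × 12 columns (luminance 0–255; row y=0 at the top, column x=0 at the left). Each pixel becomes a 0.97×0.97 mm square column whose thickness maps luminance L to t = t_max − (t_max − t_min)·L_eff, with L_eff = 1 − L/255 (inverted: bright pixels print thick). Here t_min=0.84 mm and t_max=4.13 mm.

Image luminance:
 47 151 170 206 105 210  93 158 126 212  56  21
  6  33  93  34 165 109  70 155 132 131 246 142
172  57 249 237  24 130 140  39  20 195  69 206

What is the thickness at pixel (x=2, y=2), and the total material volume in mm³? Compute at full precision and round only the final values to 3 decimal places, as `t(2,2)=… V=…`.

t(2,2)=4.053 V=81.976

span = t_max - t_min = 4.13 - 0.84 = 3.290
L(2,2) = 249, L_eff = 1 - 249/255 = 0.023529 (inverted)
t(2,2) = 4.13 - 3.290·0.023529 = 4.053
Σt over all 3·12 pixels = 2221681/25500 ≈ 87.1247451
V = pitch²·Σt = 0.97²·2221681/25500 = 81.976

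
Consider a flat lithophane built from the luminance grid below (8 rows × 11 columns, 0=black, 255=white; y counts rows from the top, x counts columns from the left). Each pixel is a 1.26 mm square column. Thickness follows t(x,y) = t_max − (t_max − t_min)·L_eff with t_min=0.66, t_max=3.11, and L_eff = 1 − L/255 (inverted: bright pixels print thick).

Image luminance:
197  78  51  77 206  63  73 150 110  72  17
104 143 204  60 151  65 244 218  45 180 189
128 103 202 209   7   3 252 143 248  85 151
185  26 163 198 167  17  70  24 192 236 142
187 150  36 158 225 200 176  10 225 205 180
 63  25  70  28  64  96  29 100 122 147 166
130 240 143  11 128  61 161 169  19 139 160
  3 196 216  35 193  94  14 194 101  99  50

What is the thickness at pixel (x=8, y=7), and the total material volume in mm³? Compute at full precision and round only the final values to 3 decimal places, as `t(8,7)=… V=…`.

span = t_max - t_min = 3.11 - 0.66 = 2.450
L(8,7) = 101, L_eff = 1 - 101/255 = 0.603922 (inverted)
t(8,7) = 3.11 - 2.450·0.603922 = 1.630
Σt over all 8·11 pixels = 138107/850 ≈ 162.4788235
V = pitch²·Σt = 1.26²·138107/850 = 257.951

t(8,7)=1.630 V=257.951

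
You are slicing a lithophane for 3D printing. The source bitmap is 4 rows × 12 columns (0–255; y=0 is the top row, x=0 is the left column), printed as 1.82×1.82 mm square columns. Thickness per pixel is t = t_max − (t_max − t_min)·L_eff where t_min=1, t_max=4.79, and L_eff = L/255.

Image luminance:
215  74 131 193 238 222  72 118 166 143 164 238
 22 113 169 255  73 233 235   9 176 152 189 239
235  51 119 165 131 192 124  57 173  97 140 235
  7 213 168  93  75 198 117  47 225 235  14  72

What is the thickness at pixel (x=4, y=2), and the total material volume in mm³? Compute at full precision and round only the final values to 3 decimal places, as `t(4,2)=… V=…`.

span = t_max - t_min = 4.79 - 1 = 3.790
L(4,2) = 131, L_eff = 131/255 = 0.513725
t(4,2) = 4.79 - 3.790·0.513725 = 2.843
Σt over all 4·12 pixels = 1600811/12750 ≈ 125.5538039
V = pitch²·Σt = 1.82²·1600811/12750 = 415.884

t(4,2)=2.843 V=415.884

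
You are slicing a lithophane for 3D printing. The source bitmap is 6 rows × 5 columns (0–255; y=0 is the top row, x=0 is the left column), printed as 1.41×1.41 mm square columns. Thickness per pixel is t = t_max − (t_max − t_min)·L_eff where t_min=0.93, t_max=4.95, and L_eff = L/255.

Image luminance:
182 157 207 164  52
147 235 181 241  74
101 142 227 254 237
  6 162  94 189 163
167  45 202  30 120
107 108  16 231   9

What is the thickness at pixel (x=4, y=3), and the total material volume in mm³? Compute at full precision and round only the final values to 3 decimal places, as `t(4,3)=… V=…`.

span = t_max - t_min = 4.95 - 0.93 = 4.020
L(4,3) = 163, L_eff = 163/255 = 0.639216
t(4,3) = 4.95 - 4.020·0.639216 = 2.380
Σt over all 6·5 pixels = 81.5
V = pitch²·Σt = 1.41²·81.5 = 162.030

t(4,3)=2.380 V=162.030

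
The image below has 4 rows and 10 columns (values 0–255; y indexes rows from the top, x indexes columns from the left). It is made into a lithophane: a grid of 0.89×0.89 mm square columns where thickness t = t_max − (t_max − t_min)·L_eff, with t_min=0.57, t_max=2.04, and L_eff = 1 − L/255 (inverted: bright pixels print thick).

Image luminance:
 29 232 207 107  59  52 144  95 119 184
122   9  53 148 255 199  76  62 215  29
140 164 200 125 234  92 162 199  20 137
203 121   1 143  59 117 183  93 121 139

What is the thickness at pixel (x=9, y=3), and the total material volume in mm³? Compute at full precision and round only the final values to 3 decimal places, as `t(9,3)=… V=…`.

span = t_max - t_min = 2.04 - 0.57 = 1.470
L(9,3) = 139, L_eff = 1 - 139/255 = 0.454902 (inverted)
t(9,3) = 2.04 - 1.470·0.454902 = 1.371
Σt over all 4·10 pixels = 51.906
V = pitch²·Σt = 0.89²·51.906 = 41.115

t(9,3)=1.371 V=41.115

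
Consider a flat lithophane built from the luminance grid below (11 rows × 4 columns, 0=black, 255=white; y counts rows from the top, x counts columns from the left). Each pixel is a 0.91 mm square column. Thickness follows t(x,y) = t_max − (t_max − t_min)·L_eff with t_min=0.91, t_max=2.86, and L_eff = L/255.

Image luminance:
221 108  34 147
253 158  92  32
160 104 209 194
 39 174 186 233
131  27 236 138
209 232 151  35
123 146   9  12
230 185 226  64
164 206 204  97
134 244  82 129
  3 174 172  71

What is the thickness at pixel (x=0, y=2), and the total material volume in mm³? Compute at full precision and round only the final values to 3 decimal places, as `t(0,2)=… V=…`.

span = t_max - t_min = 2.86 - 0.91 = 1.950
L(0,2) = 160, L_eff = 160/255 = 0.627451
t(0,2) = 2.86 - 1.950·0.627451 = 1.636
Σt over all 11·4 pixels = 66807/850 ≈ 78.5964706
V = pitch²·Σt = 0.91²·66807/850 = 65.086

t(0,2)=1.636 V=65.086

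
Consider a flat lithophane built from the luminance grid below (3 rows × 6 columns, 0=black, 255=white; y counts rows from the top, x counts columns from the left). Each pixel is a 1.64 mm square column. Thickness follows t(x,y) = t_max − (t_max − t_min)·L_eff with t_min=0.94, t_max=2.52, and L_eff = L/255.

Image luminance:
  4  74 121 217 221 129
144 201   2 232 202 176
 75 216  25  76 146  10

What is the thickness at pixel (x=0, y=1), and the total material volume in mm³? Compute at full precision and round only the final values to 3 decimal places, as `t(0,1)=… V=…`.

span = t_max - t_min = 2.52 - 0.94 = 1.580
L(0,1) = 144, L_eff = 144/255 = 0.564706
t(0,1) = 2.52 - 1.580·0.564706 = 1.628
Σt over all 3·6 pixels = 132977/4250 ≈ 31.2887059
V = pitch²·Σt = 1.64²·132977/4250 = 84.154

t(0,1)=1.628 V=84.154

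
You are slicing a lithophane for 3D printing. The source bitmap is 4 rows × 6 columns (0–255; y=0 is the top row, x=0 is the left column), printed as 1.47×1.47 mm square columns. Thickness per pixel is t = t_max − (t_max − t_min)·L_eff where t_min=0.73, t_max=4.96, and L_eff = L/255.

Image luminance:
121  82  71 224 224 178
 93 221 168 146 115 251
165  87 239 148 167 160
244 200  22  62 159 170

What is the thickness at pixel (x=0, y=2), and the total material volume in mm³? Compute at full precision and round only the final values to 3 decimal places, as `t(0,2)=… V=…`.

t(0,2)=2.223 V=123.996

span = t_max - t_min = 4.96 - 0.73 = 4.230
L(0,2) = 165, L_eff = 165/255 = 0.647059
t(0,2) = 4.96 - 4.230·0.647059 = 2.223
Σt over all 4·6 pixels = 487743/8500 ≈ 57.3815294
V = pitch²·Σt = 1.47²·487743/8500 = 123.996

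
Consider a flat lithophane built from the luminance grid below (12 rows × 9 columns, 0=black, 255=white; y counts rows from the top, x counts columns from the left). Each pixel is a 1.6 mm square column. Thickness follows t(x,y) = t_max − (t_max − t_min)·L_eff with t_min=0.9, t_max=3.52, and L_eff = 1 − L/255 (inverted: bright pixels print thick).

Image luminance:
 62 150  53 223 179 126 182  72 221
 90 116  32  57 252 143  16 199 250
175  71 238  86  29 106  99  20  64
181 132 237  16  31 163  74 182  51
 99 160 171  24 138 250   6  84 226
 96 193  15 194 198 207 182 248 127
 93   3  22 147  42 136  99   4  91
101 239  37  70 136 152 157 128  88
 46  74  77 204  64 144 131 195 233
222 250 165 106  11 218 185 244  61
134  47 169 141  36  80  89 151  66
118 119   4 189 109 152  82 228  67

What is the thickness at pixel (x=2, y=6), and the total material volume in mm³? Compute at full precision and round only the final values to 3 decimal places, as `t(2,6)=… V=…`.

span = t_max - t_min = 3.52 - 0.9 = 2.620
L(2,6) = 22, L_eff = 1 - 22/255 = 0.913725 (inverted)
t(2,6) = 3.52 - 2.620·0.913725 = 1.126
Σt over all 12·9 pixels = 1494206/6375 ≈ 234.3852549
V = pitch²·Σt = 1.6²·1494206/6375 = 600.026

t(2,6)=1.126 V=600.026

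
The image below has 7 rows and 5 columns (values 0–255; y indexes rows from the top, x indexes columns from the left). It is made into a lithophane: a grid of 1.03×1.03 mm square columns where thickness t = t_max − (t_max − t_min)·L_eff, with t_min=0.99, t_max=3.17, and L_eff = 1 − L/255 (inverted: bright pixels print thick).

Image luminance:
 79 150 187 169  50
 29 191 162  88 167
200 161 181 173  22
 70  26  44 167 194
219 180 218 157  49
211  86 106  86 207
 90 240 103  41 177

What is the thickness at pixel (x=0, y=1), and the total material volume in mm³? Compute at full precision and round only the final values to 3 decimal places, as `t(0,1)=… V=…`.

t(0,1)=1.238 V=79.206

span = t_max - t_min = 3.17 - 0.99 = 2.180
L(0,1) = 29, L_eff = 1 - 29/255 = 0.886275 (inverted)
t(0,1) = 3.17 - 2.180·0.886275 = 1.238
Σt over all 7·5 pixels = 126921/1700 ≈ 74.6594118
V = pitch²·Σt = 1.03²·126921/1700 = 79.206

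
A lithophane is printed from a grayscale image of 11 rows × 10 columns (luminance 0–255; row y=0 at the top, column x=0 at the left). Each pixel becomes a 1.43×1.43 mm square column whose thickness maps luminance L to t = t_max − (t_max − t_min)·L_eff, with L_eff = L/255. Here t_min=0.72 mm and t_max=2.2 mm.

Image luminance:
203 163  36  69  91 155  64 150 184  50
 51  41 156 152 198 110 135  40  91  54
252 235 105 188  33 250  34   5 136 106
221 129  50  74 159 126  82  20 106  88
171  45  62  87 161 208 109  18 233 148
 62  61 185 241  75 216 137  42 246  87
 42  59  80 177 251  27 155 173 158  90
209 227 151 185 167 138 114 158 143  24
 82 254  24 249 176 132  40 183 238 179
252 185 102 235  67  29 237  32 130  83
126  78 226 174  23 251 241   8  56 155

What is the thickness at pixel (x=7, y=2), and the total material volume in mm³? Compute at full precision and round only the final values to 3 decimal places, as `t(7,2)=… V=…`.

t(7,2)=2.171 V=326.797

span = t_max - t_min = 2.2 - 0.72 = 1.480
L(7,2) = 5, L_eff = 5/255 = 0.019608
t(7,2) = 2.2 - 1.480·0.019608 = 2.171
Σt over all 11·10 pixels = 59929/375 ≈ 159.8106667
V = pitch²·Σt = 1.43²·59929/375 = 326.797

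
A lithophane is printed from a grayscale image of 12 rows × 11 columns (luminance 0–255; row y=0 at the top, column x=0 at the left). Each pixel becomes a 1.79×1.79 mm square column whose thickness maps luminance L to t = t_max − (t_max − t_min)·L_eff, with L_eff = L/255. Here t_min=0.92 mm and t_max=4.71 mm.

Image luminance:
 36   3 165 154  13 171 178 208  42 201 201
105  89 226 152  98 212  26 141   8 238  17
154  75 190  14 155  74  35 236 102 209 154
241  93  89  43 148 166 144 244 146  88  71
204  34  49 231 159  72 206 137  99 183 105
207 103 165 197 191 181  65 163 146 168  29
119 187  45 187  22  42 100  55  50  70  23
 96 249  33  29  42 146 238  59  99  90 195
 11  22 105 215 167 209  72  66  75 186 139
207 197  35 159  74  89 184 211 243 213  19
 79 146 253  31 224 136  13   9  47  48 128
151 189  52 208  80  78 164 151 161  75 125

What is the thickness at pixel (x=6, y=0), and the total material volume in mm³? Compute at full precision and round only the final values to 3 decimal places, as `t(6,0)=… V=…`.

t(6,0)=2.064 V=1217.200

span = t_max - t_min = 4.71 - 0.92 = 3.790
L(6,0) = 178, L_eff = 178/255 = 0.698039
t(6,0) = 4.71 - 3.790·0.698039 = 2.064
Σt over all 12·11 pixels = 9687151/25500 ≈ 379.8882745
V = pitch²·Σt = 1.79²·9687151/25500 = 1217.200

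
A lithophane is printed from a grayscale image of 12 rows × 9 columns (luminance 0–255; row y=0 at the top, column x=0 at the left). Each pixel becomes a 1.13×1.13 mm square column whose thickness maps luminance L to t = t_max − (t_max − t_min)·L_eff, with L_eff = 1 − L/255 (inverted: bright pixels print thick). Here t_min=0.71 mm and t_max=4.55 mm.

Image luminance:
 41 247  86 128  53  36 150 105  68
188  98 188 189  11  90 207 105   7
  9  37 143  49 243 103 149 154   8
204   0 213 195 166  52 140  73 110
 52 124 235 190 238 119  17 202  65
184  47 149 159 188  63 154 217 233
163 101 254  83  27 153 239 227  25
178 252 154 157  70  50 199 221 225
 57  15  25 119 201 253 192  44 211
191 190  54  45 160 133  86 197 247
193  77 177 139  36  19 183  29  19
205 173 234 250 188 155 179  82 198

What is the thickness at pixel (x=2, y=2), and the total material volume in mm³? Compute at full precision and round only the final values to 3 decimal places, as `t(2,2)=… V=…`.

t(2,2)=2.863 V=375.093

span = t_max - t_min = 4.55 - 0.71 = 3.840
L(2,2) = 143, L_eff = 1 - 143/255 = 0.439216 (inverted)
t(2,2) = 4.55 - 3.840·0.439216 = 2.863
Σt over all 12·9 pixels = 24969/85 ≈ 293.7529412
V = pitch²·Σt = 1.13²·24969/85 = 375.093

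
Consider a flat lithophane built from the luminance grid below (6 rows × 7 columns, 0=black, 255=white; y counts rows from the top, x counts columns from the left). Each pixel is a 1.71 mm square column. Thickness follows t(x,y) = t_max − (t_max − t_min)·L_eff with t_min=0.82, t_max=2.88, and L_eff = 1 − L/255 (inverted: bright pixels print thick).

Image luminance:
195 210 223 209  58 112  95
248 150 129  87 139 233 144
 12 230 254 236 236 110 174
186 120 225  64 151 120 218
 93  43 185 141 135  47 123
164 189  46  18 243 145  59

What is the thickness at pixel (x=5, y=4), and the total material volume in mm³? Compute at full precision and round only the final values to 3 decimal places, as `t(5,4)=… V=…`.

span = t_max - t_min = 2.88 - 0.82 = 2.060
L(5,4) = 47, L_eff = 1 - 47/255 = 0.815686 (inverted)
t(5,4) = 2.88 - 2.060·0.815686 = 1.200
Σt over all 6·7 pixels = 1077607/12750 ≈ 84.5181961
V = pitch²·Σt = 1.71²·1077607/12750 = 247.140

t(5,4)=1.200 V=247.140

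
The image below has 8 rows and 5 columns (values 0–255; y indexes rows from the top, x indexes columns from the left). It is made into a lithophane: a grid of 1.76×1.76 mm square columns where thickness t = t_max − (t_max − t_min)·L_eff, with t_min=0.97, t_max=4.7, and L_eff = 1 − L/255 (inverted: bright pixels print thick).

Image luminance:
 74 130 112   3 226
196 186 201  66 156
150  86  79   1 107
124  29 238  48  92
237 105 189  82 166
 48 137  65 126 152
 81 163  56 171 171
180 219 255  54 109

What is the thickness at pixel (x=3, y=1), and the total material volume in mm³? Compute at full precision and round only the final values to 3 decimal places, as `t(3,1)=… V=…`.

t(3,1)=1.935 V=349.909

span = t_max - t_min = 4.7 - 0.97 = 3.730
L(3,1) = 66, L_eff = 1 - 66/255 = 0.741176 (inverted)
t(3,1) = 4.7 - 3.730·0.741176 = 1.935
Σt over all 8·5 pixels = 96017/850 ≈ 112.9611765
V = pitch²·Σt = 1.76²·96017/850 = 349.909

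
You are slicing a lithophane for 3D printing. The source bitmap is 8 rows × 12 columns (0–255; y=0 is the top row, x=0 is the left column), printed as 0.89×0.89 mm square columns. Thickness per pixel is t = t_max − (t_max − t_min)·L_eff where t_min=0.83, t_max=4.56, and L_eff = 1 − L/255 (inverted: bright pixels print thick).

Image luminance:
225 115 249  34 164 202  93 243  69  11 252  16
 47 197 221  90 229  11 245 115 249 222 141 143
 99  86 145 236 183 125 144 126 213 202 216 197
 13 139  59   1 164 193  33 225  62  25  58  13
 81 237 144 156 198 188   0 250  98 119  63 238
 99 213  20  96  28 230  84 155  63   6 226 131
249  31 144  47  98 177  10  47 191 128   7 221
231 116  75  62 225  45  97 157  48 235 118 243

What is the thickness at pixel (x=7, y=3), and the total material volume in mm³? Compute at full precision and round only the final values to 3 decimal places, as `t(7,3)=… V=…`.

t(7,3)=4.121 V=209.856

span = t_max - t_min = 4.56 - 0.83 = 3.730
L(7,3) = 225, L_eff = 1 - 225/255 = 0.117647 (inverted)
t(7,3) = 4.56 - 3.730·0.117647 = 4.121
Σt over all 8·12 pixels = 79481/300 ≈ 264.9366667
V = pitch²·Σt = 0.89²·79481/300 = 209.856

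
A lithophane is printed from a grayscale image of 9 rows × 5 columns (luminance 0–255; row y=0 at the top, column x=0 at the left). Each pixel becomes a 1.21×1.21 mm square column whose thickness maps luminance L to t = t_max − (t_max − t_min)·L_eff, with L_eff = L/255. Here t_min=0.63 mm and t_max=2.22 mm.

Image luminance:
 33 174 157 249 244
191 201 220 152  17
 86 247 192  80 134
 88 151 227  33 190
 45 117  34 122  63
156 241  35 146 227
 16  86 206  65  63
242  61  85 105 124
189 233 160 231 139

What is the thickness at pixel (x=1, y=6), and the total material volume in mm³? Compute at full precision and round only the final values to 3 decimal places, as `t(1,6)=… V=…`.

t(1,6)=1.684 V=89.143

span = t_max - t_min = 2.22 - 0.63 = 1.590
L(1,6) = 86, L_eff = 86/255 = 0.337255
t(1,6) = 2.22 - 1.590·0.337255 = 1.684
Σt over all 9·5 pixels = 517529/8500 ≈ 60.8857647
V = pitch²·Σt = 1.21²·517529/8500 = 89.143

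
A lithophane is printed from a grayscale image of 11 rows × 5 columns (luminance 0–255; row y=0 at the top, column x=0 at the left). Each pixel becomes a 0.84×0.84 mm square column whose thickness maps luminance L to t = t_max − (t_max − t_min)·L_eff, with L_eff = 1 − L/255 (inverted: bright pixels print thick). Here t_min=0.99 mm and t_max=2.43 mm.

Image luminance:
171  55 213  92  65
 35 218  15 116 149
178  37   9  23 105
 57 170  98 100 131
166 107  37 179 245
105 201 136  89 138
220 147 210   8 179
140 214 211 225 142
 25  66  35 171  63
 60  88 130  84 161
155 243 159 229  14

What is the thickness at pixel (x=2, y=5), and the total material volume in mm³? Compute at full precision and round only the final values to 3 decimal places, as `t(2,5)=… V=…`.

span = t_max - t_min = 2.43 - 0.99 = 1.440
L(2,5) = 136, L_eff = 1 - 136/255 = 0.466667 (inverted)
t(2,5) = 2.43 - 1.440·0.466667 = 1.758
Σt over all 11·5 pixels = 790137/8500 ≈ 92.9572941
V = pitch²·Σt = 0.84²·790137/8500 = 65.591

t(2,5)=1.758 V=65.591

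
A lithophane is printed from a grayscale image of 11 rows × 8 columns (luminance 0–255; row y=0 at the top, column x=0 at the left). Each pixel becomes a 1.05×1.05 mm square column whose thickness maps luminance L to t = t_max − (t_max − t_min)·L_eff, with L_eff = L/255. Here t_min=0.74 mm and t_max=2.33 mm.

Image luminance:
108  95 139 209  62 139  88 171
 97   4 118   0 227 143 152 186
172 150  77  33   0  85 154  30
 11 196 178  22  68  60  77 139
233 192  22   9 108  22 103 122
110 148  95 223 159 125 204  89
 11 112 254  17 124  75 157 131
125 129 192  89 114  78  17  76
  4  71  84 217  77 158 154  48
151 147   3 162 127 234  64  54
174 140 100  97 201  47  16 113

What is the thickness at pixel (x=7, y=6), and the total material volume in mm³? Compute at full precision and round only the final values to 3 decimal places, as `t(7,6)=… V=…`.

t(7,6)=1.513 V=159.389

span = t_max - t_min = 2.33 - 0.74 = 1.590
L(7,6) = 131, L_eff = 131/255 = 0.513725
t(7,6) = 2.33 - 1.590·0.513725 = 1.513
Σt over all 11·8 pixels = 614423/4250 ≈ 144.5701176
V = pitch²·Σt = 1.05²·614423/4250 = 159.389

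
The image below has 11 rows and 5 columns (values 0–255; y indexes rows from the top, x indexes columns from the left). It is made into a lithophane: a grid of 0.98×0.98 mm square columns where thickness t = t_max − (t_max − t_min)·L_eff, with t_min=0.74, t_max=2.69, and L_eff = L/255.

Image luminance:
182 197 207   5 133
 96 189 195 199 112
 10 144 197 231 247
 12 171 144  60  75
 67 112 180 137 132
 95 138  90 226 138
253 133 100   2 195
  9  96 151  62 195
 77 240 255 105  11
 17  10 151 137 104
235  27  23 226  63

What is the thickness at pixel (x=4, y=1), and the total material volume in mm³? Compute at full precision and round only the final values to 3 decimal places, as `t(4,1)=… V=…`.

t(4,1)=1.834 V=90.696

span = t_max - t_min = 2.69 - 0.74 = 1.950
L(4,1) = 112, L_eff = 112/255 = 0.439216
t(4,1) = 2.69 - 1.950·0.439216 = 1.834
Σt over all 11·5 pixels = 160541/1700 ≈ 94.4358824
V = pitch²·Σt = 0.98²·160541/1700 = 90.696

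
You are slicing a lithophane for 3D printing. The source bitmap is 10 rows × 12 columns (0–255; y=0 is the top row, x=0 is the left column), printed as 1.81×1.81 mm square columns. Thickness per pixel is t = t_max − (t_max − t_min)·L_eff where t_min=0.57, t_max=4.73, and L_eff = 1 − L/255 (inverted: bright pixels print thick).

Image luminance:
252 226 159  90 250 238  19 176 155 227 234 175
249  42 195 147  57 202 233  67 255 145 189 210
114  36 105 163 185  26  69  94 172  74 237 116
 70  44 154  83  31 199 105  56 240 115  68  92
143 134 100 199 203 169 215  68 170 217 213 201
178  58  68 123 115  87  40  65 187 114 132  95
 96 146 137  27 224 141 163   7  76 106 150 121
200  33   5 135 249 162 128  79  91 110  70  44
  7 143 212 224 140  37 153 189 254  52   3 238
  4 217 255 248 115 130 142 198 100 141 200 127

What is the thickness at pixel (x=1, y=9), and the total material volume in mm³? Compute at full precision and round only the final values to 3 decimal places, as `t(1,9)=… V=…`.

t(1,9)=4.110 V=1098.612

span = t_max - t_min = 4.73 - 0.57 = 4.160
L(1,9) = 217, L_eff = 1 - 217/255 = 0.149020 (inverted)
t(1,9) = 4.73 - 4.160·0.149020 = 4.110
Σt over all 10·12 pixels = 2137802/6375 ≈ 335.3414902
V = pitch²·Σt = 1.81²·2137802/6375 = 1098.612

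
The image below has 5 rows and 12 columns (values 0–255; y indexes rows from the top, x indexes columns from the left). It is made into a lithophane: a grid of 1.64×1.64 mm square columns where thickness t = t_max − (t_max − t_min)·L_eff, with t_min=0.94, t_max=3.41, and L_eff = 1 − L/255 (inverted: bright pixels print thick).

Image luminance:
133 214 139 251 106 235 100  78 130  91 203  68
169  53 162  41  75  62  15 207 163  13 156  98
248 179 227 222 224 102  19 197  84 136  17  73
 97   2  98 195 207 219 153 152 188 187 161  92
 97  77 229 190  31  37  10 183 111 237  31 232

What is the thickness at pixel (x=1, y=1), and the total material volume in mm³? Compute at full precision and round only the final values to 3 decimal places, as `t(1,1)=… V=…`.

span = t_max - t_min = 3.41 - 0.94 = 2.470
L(1,1) = 53, L_eff = 1 - 53/255 = 0.792157 (inverted)
t(1,1) = 3.41 - 2.470·0.792157 = 1.453
Σt over all 5·12 pixels = 1695491/12750 ≈ 132.9796863
V = pitch²·Σt = 1.64²·1695491/12750 = 357.662

t(1,1)=1.453 V=357.662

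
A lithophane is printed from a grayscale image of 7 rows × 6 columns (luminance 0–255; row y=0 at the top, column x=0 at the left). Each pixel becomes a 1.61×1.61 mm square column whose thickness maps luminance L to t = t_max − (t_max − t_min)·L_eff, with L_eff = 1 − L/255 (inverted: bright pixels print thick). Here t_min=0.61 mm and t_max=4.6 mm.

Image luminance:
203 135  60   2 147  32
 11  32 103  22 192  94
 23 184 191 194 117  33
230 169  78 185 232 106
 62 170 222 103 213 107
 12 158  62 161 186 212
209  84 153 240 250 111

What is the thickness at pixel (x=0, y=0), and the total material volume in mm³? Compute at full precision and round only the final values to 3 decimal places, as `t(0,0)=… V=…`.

t(0,0)=3.786 V=289.077

span = t_max - t_min = 4.6 - 0.61 = 3.990
L(0,0) = 203, L_eff = 1 - 203/255 = 0.203922 (inverted)
t(0,0) = 4.6 - 3.990·0.203922 = 3.786
Σt over all 7·6 pixels = 47397/425 ≈ 111.5223529
V = pitch²·Σt = 1.61²·47397/425 = 289.077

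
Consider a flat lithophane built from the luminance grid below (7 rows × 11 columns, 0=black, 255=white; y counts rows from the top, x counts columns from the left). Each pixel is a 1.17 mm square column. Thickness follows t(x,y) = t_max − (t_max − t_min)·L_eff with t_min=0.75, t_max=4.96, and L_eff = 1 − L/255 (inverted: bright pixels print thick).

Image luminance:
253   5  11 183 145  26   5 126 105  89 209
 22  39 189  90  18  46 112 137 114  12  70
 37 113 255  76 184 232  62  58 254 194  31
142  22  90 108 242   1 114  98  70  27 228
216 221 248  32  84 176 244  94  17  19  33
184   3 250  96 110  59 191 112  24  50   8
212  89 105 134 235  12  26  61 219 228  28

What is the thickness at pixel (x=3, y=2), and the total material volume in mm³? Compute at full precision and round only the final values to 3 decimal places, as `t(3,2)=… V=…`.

t(3,2)=2.005 V=270.343

span = t_max - t_min = 4.96 - 0.75 = 4.210
L(3,2) = 76, L_eff = 1 - 76/255 = 0.701961 (inverted)
t(3,2) = 4.96 - 4.210·0.701961 = 2.005
Σt over all 7·11 pixels = 5035969/25500 ≈ 197.4889804
V = pitch²·Σt = 1.17²·5035969/25500 = 270.343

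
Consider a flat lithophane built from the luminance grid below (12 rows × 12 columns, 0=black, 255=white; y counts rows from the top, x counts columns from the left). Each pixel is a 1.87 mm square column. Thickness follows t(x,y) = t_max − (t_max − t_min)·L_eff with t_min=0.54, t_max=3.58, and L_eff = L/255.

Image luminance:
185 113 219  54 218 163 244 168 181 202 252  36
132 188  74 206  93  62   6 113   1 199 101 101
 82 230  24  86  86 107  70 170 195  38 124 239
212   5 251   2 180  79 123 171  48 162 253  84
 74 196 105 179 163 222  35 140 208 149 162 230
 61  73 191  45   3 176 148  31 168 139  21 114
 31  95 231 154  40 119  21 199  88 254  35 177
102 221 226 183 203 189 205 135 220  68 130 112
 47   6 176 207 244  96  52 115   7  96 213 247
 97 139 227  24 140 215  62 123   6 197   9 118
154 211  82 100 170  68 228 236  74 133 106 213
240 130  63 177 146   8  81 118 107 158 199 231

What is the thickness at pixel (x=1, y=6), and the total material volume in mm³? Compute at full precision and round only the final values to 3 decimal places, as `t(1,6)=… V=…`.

span = t_max - t_min = 3.58 - 0.54 = 3.040
L(1,6) = 95, L_eff = 95/255 = 0.372549
t(1,6) = 3.58 - 3.040·0.372549 = 2.447
Σt over all 12·12 pixels = 1834916/6375 ≈ 287.8299608
V = pitch²·Σt = 1.87²·1834916/6375 = 1006.513

t(1,6)=2.447 V=1006.513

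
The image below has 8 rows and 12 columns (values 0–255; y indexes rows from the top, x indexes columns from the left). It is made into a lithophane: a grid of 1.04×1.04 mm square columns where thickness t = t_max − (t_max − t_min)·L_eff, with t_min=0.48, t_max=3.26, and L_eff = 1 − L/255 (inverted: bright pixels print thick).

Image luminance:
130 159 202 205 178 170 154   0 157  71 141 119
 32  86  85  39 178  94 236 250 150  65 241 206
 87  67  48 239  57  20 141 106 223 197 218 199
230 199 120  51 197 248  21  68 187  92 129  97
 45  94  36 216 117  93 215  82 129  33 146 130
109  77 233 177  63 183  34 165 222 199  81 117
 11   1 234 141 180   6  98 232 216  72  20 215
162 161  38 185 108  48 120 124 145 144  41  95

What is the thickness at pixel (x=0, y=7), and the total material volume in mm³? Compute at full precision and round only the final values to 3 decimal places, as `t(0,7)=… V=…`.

span = t_max - t_min = 3.26 - 0.48 = 2.780
L(0,7) = 162, L_eff = 1 - 162/255 = 0.364706 (inverted)
t(0,7) = 3.26 - 2.780·0.364706 = 2.246
Σt over all 8·12 pixels = 1154309/6375 ≈ 181.0680784
V = pitch²·Σt = 1.04²·1154309/6375 = 195.843

t(0,7)=2.246 V=195.843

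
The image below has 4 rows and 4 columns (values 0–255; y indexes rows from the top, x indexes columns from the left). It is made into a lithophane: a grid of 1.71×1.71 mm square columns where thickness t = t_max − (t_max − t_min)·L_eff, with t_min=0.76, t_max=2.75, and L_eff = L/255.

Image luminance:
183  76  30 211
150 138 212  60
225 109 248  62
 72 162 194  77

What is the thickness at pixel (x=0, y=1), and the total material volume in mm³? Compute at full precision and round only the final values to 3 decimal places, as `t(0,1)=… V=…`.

span = t_max - t_min = 2.75 - 0.76 = 1.990
L(0,1) = 150, L_eff = 150/255 = 0.588235
t(0,1) = 2.75 - 1.990·0.588235 = 1.579
Σt over all 4·4 pixels = 682409/25500 ≈ 26.7611373
V = pitch²·Σt = 1.71²·682409/25500 = 78.252

t(0,1)=1.579 V=78.252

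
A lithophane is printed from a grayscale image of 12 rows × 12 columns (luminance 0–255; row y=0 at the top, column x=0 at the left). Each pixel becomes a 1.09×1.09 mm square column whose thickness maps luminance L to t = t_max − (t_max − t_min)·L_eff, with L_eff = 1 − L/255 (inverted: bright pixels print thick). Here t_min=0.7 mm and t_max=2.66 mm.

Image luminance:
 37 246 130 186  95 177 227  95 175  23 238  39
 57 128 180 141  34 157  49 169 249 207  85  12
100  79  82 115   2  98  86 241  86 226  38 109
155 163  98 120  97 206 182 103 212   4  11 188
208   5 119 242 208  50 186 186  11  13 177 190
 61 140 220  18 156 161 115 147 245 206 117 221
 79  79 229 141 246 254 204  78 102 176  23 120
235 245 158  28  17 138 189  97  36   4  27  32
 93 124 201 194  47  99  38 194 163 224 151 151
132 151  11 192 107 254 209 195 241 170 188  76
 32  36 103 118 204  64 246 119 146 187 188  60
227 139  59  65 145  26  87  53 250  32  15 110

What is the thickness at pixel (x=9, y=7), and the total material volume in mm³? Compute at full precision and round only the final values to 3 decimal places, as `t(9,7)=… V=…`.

t(9,7)=0.731 V=289.544

span = t_max - t_min = 2.66 - 0.7 = 1.960
L(9,7) = 4, L_eff = 1 - 4/255 = 0.984314 (inverted)
t(9,7) = 2.66 - 1.960·0.984314 = 0.731
Σt over all 12·12 pixels = 1553608/6375 ≈ 243.7032157
V = pitch²·Σt = 1.09²·1553608/6375 = 289.544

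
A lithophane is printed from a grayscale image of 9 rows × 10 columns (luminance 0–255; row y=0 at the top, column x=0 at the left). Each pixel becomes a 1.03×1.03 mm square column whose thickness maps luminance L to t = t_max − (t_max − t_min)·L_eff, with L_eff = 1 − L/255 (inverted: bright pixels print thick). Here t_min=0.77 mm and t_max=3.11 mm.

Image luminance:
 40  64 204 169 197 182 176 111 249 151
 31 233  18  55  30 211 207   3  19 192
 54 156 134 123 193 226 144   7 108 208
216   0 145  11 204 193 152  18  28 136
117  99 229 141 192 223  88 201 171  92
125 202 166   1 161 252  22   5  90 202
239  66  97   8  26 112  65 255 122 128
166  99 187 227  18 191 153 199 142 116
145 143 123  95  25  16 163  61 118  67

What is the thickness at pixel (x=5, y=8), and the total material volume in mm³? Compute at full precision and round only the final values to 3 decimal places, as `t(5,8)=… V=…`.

span = t_max - t_min = 3.11 - 0.77 = 2.340
L(5,8) = 16, L_eff = 1 - 16/255 = 0.937255 (inverted)
t(5,8) = 3.11 - 2.340·0.937255 = 0.917
Σt over all 9·10 pixels = 368568/2125 ≈ 173.4437647
V = pitch²·Σt = 1.03²·368568/2125 = 184.006

t(5,8)=0.917 V=184.006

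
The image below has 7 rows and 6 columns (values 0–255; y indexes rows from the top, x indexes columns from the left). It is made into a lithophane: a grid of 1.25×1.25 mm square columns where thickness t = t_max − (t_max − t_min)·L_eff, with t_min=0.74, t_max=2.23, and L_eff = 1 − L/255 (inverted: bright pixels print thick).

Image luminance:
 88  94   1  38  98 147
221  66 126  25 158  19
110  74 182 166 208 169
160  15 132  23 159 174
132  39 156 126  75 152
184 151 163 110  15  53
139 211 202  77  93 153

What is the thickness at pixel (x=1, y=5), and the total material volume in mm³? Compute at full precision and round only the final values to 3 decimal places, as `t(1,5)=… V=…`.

span = t_max - t_min = 2.23 - 0.74 = 1.490
L(1,5) = 151, L_eff = 1 - 151/255 = 0.407843 (inverted)
t(1,5) = 2.23 - 1.490·0.407843 = 1.622
Σt over all 7·6 pixels = 126688/2125 ≈ 59.6178824
V = pitch²·Σt = 1.25²·126688/2125 = 93.153

t(1,5)=1.622 V=93.153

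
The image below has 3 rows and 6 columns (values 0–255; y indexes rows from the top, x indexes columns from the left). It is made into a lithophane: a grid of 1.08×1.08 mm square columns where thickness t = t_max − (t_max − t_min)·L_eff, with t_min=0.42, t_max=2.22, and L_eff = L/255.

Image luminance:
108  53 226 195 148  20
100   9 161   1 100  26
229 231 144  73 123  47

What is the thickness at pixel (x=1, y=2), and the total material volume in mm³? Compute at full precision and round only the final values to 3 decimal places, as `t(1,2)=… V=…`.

t(1,2)=0.589 V=30.192

span = t_max - t_min = 2.22 - 0.42 = 1.800
L(1,2) = 231, L_eff = 231/255 = 0.905882
t(1,2) = 2.22 - 1.800·0.905882 = 0.589
Σt over all 3·6 pixels = 11001/425 ≈ 25.8847059
V = pitch²·Σt = 1.08²·11001/425 = 30.192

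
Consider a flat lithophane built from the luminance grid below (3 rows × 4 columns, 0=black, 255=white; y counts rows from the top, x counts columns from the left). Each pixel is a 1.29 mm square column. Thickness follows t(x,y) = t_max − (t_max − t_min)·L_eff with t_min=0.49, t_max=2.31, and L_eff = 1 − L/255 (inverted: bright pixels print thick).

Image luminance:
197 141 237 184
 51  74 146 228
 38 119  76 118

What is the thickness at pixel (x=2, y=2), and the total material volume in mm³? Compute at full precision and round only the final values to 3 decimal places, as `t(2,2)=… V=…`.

span = t_max - t_min = 2.31 - 0.49 = 1.820
L(2,2) = 76, L_eff = 1 - 76/255 = 0.701961 (inverted)
t(2,2) = 2.31 - 1.820·0.701961 = 1.032
Σt over all 3·4 pixels = 221389/12750 ≈ 17.3638431
V = pitch²·Σt = 1.29²·221389/12750 = 28.895

t(2,2)=1.032 V=28.895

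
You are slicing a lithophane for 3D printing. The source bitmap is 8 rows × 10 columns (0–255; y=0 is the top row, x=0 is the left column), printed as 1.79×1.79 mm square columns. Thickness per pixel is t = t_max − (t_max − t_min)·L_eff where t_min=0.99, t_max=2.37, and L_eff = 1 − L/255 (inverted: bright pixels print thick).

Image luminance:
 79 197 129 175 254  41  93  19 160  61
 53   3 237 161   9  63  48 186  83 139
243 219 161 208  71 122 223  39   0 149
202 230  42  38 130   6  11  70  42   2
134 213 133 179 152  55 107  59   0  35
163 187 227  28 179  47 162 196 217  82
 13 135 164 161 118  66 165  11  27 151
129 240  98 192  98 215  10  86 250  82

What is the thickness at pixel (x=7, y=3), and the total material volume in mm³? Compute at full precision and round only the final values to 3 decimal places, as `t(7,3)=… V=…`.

t(7,3)=1.369 V=416.135

span = t_max - t_min = 2.37 - 0.99 = 1.380
L(7,3) = 70, L_eff = 1 - 70/255 = 0.725490 (inverted)
t(7,3) = 2.37 - 1.380·0.725490 = 1.369
Σt over all 8·10 pixels = 275986/2125 ≈ 129.8757647
V = pitch²·Σt = 1.79²·275986/2125 = 416.135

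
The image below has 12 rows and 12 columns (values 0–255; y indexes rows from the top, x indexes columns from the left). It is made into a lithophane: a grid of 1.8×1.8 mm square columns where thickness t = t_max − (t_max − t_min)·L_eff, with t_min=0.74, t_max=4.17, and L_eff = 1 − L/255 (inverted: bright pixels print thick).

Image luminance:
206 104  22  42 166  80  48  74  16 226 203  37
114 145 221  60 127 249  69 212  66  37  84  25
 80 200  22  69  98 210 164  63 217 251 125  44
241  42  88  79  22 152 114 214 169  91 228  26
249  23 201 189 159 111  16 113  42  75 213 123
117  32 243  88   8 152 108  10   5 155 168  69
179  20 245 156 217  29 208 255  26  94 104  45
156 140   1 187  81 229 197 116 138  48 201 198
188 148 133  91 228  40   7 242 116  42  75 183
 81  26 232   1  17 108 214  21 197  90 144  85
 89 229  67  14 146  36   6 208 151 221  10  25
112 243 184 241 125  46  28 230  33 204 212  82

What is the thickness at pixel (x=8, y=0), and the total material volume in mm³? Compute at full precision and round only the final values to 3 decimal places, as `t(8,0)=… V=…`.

t(8,0)=0.955 V=1096.245

span = t_max - t_min = 4.17 - 0.74 = 3.430
L(8,0) = 16, L_eff = 1 - 16/255 = 0.937255 (inverted)
t(8,0) = 4.17 - 3.430·0.937255 = 0.955
Σt over all 12·12 pixels = 718988/2125 ≈ 338.3472941
V = pitch²·Σt = 1.8²·718988/2125 = 1096.245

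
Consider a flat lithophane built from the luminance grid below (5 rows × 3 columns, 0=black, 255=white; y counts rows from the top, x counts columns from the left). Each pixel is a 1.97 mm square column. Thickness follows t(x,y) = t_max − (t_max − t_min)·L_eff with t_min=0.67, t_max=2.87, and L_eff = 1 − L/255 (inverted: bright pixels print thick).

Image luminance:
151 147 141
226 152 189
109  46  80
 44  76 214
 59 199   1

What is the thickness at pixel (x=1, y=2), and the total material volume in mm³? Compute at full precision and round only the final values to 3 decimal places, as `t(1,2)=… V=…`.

span = t_max - t_min = 2.87 - 0.67 = 2.200
L(1,2) = 46, L_eff = 1 - 46/255 = 0.819608 (inverted)
t(1,2) = 2.87 - 2.200·0.819608 = 1.067
Σt over all 5·3 pixels = 131951/5100 ≈ 25.8727451
V = pitch²·Σt = 1.97²·131951/5100 = 100.410

t(1,2)=1.067 V=100.410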